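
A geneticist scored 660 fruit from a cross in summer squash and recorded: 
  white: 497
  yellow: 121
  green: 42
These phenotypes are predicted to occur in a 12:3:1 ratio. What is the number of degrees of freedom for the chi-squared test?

A goodness-of-fit test with 3 phenotype classes has df = 3 − 1 = 2.

2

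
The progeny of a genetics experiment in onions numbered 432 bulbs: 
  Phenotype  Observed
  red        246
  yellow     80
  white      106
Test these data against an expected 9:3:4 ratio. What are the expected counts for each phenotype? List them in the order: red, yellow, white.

243, 81, 108

Under the 9:3:4 hypothesis (Σ ratio = 16, N = 432):
  red: 432 × 9/16 = 243
  yellow: 432 × 3/16 = 81
  white: 432 × 4/16 = 108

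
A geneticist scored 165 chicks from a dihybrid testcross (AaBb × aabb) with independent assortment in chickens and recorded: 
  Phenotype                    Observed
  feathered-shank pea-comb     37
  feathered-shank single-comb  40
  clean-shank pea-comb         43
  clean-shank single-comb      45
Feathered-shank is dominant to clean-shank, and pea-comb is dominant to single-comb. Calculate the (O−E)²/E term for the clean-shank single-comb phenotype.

A dihybrid testcross with independent assortment gives a 1:1:1:1 ratio.
The 1:1:1:1 ratio has 4 parts, so with N = 165 the expected counts are:
  feathered-shank pea-comb: 165 × 1/4 = 41.25
  feathered-shank single-comb: 165 × 1/4 = 41.25
  clean-shank pea-comb: 165 × 1/4 = 41.25
  clean-shank single-comb: 165 × 1/4 = 41.25
Contribution of clean-shank single-comb: (45 − 41.25)² / 41.25 = 0.3409

0.341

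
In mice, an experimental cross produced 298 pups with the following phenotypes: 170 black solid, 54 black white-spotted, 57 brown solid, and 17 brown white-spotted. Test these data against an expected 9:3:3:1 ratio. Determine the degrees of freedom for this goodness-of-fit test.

3

A goodness-of-fit test with 4 phenotype classes has df = 4 − 1 = 3.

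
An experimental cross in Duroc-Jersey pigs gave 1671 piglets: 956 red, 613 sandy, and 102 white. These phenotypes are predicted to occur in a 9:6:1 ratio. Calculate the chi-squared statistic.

The 9:6:1 ratio has 16 parts, so with N = 1671 the expected counts are:
  red: 1671 × 9/16 = 939.9375
  sandy: 1671 × 6/16 = 626.625
  white: 1671 × 1/16 = 104.4375
χ² = Σ (O − E)² / E
  red: (956 − 939.9375)² / 939.9375 = 0.2745
  sandy: (613 − 626.625)² / 626.625 = 0.2963
  white: (102 − 104.4375)² / 104.4375 = 0.0569
χ² = 0.2745 + 0.2963 + 0.0569 = 0.6277 ≈ 0.628

0.628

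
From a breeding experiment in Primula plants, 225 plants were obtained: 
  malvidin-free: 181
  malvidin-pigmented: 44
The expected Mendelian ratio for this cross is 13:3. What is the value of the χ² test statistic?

0.096

Under the 13:3 hypothesis (Σ ratio = 16, N = 225):
  malvidin-free: 225 × 13/16 = 182.8125
  malvidin-pigmented: 225 × 3/16 = 42.1875
χ² = Σ (O − E)² / E
  malvidin-free: (181 − 182.8125)² / 182.8125 = 0.0180
  malvidin-pigmented: (44 − 42.1875)² / 42.1875 = 0.0779
χ² = 0.0180 + 0.0779 = 0.0959 ≈ 0.096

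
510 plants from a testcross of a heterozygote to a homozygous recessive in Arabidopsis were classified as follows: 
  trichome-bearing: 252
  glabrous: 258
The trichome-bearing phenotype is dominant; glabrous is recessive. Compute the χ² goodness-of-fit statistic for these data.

0.071

A testcross of a heterozygote (Aa × aa) gives a 1:1 phenotypic ratio.
Total ratio parts = 2. Expected numbers out of 510:
  trichome-bearing: 510 × 1/2 = 255
  glabrous: 510 × 1/2 = 255
χ² = Σ (O − E)² / E
  trichome-bearing: (252 − 255)² / 255 = 0.0353
  glabrous: (258 − 255)² / 255 = 0.0353
χ² = 0.0353 + 0.0353 = 0.0706 ≈ 0.071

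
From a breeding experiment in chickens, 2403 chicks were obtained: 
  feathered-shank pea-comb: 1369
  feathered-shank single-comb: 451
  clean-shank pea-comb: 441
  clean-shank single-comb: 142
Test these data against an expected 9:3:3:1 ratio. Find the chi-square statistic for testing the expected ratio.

0.871

Expected counts for N = 2403 under a 9:3:3:1 ratio (total parts = 16):
  feathered-shank pea-comb: 2403 × 9/16 = 1351.6875
  feathered-shank single-comb: 2403 × 3/16 = 450.5625
  clean-shank pea-comb: 2403 × 3/16 = 450.5625
  clean-shank single-comb: 2403 × 1/16 = 150.1875
χ² = Σ (O − E)² / E
  feathered-shank pea-comb: (1369 − 1351.6875)² / 1351.6875 = 0.2217
  feathered-shank single-comb: (451 − 450.5625)² / 450.5625 = 0.0004
  clean-shank pea-comb: (441 − 450.5625)² / 450.5625 = 0.2029
  clean-shank single-comb: (142 − 150.1875)² / 150.1875 = 0.4463
χ² = 0.2217 + 0.0004 + 0.2029 + 0.4463 = 0.8713 ≈ 0.871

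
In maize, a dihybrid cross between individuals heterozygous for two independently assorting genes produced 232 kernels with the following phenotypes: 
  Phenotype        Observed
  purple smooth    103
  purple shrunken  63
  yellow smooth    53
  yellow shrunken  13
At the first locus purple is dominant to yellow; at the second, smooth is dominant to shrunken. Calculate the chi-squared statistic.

16.766

A dihybrid F₂ with independent assortment and complete dominance at both loci gives a 9:3:3:1 phenotypic ratio.
Total ratio parts = 16. Expected numbers out of 232:
  purple smooth: 232 × 9/16 = 130.5
  purple shrunken: 232 × 3/16 = 43.5
  yellow smooth: 232 × 3/16 = 43.5
  yellow shrunken: 232 × 1/16 = 14.5
χ² = Σ (O − E)² / E
  purple smooth: (103 − 130.5)² / 130.5 = 5.7950
  purple shrunken: (63 − 43.5)² / 43.5 = 8.7414
  yellow smooth: (53 − 43.5)² / 43.5 = 2.0747
  yellow shrunken: (13 − 14.5)² / 14.5 = 0.1552
χ² = 5.7950 + 8.7414 + 2.0747 + 0.1552 = 16.7663 ≈ 16.766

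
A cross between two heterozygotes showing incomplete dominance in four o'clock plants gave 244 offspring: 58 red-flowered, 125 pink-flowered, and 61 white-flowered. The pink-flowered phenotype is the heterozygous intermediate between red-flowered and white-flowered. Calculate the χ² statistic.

0.221

With incomplete dominance, a heterozygote × heterozygote cross gives a 1:2:1 phenotypic ratio.
Expected counts for N = 244 under a 1:2:1 ratio (total parts = 4):
  red-flowered: 244 × 1/4 = 61
  pink-flowered: 244 × 2/4 = 122
  white-flowered: 244 × 1/4 = 61
χ² = Σ (O − E)² / E
  red-flowered: (58 − 61)² / 61 = 0.1475
  pink-flowered: (125 − 122)² / 122 = 0.0738
  white-flowered: (61 − 61)² / 61 = 0.0000
χ² = 0.1475 + 0.0738 + 0.0000 = 0.2213 ≈ 0.221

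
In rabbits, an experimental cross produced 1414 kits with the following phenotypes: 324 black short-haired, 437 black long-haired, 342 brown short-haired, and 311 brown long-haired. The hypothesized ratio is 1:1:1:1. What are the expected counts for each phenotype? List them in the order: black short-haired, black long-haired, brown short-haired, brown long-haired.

353.5, 353.5, 353.5, 353.5

The 1:1:1:1 ratio has 4 parts, so with N = 1414 the expected counts are:
  black short-haired: 1414 × 1/4 = 353.5
  black long-haired: 1414 × 1/4 = 353.5
  brown short-haired: 1414 × 1/4 = 353.5
  brown long-haired: 1414 × 1/4 = 353.5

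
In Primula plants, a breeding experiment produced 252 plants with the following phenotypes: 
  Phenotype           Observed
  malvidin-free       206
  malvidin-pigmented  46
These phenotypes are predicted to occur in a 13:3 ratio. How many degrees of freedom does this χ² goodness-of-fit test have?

1

A goodness-of-fit test with 2 phenotype classes has df = 2 − 1 = 1.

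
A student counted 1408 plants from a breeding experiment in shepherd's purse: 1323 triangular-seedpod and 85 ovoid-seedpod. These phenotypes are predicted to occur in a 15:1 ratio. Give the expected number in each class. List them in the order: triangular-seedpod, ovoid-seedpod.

1320, 88

Under the 15:1 hypothesis (Σ ratio = 16, N = 1408):
  triangular-seedpod: 1408 × 15/16 = 1320
  ovoid-seedpod: 1408 × 1/16 = 88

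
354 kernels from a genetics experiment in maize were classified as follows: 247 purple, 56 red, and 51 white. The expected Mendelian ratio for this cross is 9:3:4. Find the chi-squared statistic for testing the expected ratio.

29.022

The 9:3:4 ratio has 16 parts, so with N = 354 the expected counts are:
  purple: 354 × 9/16 = 199.125
  red: 354 × 3/16 = 66.375
  white: 354 × 4/16 = 88.5
χ² = Σ (O − E)² / E
  purple: (247 − 199.125)² / 199.125 = 11.5104
  red: (56 − 66.375)² / 66.375 = 1.6217
  white: (51 − 88.5)² / 88.5 = 15.8898
χ² = 11.5104 + 1.6217 + 15.8898 = 29.0219 ≈ 29.022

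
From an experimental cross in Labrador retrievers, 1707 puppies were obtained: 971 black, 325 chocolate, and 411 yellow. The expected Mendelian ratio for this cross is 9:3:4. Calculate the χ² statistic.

0.779

Total ratio parts = 16. Expected numbers out of 1707:
  black: 1707 × 9/16 = 960.1875
  chocolate: 1707 × 3/16 = 320.0625
  yellow: 1707 × 4/16 = 426.75
χ² = Σ (O − E)² / E
  black: (971 − 960.1875)² / 960.1875 = 0.1218
  chocolate: (325 − 320.0625)² / 320.0625 = 0.0762
  yellow: (411 − 426.75)² / 426.75 = 0.5813
χ² = 0.1218 + 0.0762 + 0.5813 = 0.7793 ≈ 0.779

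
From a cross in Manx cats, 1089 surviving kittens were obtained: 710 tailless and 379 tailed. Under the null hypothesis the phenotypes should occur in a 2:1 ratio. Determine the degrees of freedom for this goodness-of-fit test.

1

A goodness-of-fit test with 2 phenotype classes has df = 2 − 1 = 1.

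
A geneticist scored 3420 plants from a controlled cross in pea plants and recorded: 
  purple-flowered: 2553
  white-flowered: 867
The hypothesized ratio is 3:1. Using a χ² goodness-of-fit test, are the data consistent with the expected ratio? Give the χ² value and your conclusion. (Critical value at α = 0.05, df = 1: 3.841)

Expected counts for N = 3420 under a 3:1 ratio (total parts = 4):
  purple-flowered: 3420 × 3/4 = 2565
  white-flowered: 3420 × 1/4 = 855
χ² = Σ (O − E)² / E
  purple-flowered: (2553 − 2565)² / 2565 = 0.0561
  white-flowered: (867 − 855)² / 855 = 0.1684
χ² = 0.0561 + 0.1684 = 0.2245 ≈ 0.225
Degrees of freedom = 2 − 1 = 1; critical value at α = 0.05 is 3.841.
Since 0.225 < 3.841, we fail to reject the null hypothesis — the data are consistent with the 3:1 ratio.

0.225; consistent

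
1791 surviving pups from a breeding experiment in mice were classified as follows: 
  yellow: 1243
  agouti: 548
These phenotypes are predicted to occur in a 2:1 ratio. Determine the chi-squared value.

Under the 2:1 hypothesis (Σ ratio = 3, N = 1791):
  yellow: 1791 × 2/3 = 1194
  agouti: 1791 × 1/3 = 597
χ² = Σ (O − E)² / E
  yellow: (1243 − 1194)² / 1194 = 2.0109
  agouti: (548 − 597)² / 597 = 4.0218
χ² = 2.0109 + 4.0218 = 6.0327 ≈ 6.033

6.033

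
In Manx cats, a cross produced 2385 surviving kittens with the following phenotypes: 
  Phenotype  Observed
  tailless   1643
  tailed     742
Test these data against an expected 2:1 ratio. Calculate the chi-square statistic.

5.300

Expected counts for N = 2385 under a 2:1 ratio (total parts = 3):
  tailless: 2385 × 2/3 = 1590
  tailed: 2385 × 1/3 = 795
χ² = Σ (O − E)² / E
  tailless: (1643 − 1590)² / 1590 = 1.7667
  tailed: (742 − 795)² / 795 = 3.5333
χ² = 1.7667 + 3.5333 = 5.300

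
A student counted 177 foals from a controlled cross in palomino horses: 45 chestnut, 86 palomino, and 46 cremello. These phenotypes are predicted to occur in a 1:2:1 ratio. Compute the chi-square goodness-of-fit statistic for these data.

0.153

Total ratio parts = 4. Expected numbers out of 177:
  chestnut: 177 × 1/4 = 44.25
  palomino: 177 × 2/4 = 88.5
  cremello: 177 × 1/4 = 44.25
χ² = Σ (O − E)² / E
  chestnut: (45 − 44.25)² / 44.25 = 0.0127
  palomino: (86 − 88.5)² / 88.5 = 0.0706
  cremello: (46 − 44.25)² / 44.25 = 0.0692
χ² = 0.0127 + 0.0706 + 0.0692 = 0.1525 ≈ 0.153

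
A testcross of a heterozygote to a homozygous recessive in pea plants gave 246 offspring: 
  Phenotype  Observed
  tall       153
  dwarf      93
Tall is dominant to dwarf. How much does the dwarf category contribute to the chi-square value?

A testcross of a heterozygote (Aa × aa) gives a 1:1 phenotypic ratio.
The 1:1 ratio has 2 parts, so with N = 246 the expected counts are:
  tall: 246 × 1/2 = 123
  dwarf: 246 × 1/2 = 123
Contribution of dwarf: (93 − 123)² / 123 = 7.3171

7.317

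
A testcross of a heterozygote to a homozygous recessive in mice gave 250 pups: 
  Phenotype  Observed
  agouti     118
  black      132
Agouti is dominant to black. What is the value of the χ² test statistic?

0.784

A testcross of a heterozygote (Aa × aa) gives a 1:1 phenotypic ratio.
Total ratio parts = 2. Expected numbers out of 250:
  agouti: 250 × 1/2 = 125
  black: 250 × 1/2 = 125
χ² = Σ (O − E)² / E
  agouti: (118 − 125)² / 125 = 0.3920
  black: (132 − 125)² / 125 = 0.3920
χ² = 0.3920 + 0.3920 = 0.784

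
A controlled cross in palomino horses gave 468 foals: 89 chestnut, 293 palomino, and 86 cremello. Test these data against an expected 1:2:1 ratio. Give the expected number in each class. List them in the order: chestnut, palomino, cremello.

117, 234, 117

The 1:2:1 ratio has 4 parts, so with N = 468 the expected counts are:
  chestnut: 468 × 1/4 = 117
  palomino: 468 × 2/4 = 234
  cremello: 468 × 1/4 = 117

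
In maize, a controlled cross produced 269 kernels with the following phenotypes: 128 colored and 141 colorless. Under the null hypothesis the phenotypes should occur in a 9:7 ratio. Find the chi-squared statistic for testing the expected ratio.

8.210

Expected counts for N = 269 under a 9:7 ratio (total parts = 16):
  colored: 269 × 9/16 = 151.3125
  colorless: 269 × 7/16 = 117.6875
χ² = Σ (O − E)² / E
  colored: (128 − 151.3125)² / 151.3125 = 3.5917
  colorless: (141 − 117.6875)² / 117.6875 = 4.6179
χ² = 3.5917 + 4.6179 = 8.2096 ≈ 8.210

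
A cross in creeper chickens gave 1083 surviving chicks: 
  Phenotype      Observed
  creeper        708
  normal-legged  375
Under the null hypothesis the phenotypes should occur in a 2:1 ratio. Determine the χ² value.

Under the 2:1 hypothesis (Σ ratio = 3, N = 1083):
  creeper: 1083 × 2/3 = 722
  normal-legged: 1083 × 1/3 = 361
χ² = Σ (O − E)² / E
  creeper: (708 − 722)² / 722 = 0.2715
  normal-legged: (375 − 361)² / 361 = 0.5429
χ² = 0.2715 + 0.5429 = 0.8144 ≈ 0.814

0.814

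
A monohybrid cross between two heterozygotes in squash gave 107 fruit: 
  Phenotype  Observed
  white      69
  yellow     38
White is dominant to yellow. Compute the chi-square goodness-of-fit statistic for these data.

For a monohybrid cross between heterozygotes with complete dominance, the expected phenotypic ratio is 3:1.
Under the 3:1 hypothesis (Σ ratio = 4, N = 107):
  white: 107 × 3/4 = 80.25
  yellow: 107 × 1/4 = 26.75
χ² = Σ (O − E)² / E
  white: (69 − 80.25)² / 80.25 = 1.5771
  yellow: (38 − 26.75)² / 26.75 = 4.7313
χ² = 1.5771 + 4.7313 = 6.3084 ≈ 6.308

6.308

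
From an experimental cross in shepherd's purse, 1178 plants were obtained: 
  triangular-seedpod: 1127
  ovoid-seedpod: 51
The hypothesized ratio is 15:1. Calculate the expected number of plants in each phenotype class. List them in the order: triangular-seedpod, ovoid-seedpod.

Expected counts for N = 1178 under a 15:1 ratio (total parts = 16):
  triangular-seedpod: 1178 × 15/16 = 1104.375
  ovoid-seedpod: 1178 × 1/16 = 73.625

1104.375, 73.625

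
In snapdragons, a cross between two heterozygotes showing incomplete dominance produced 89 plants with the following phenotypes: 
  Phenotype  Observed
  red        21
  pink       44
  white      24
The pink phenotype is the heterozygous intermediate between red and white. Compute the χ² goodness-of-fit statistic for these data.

With incomplete dominance, a heterozygote × heterozygote cross gives a 1:2:1 phenotypic ratio.
Under the 1:2:1 hypothesis (Σ ratio = 4, N = 89):
  red: 89 × 1/4 = 22.25
  pink: 89 × 2/4 = 44.5
  white: 89 × 1/4 = 22.25
χ² = Σ (O − E)² / E
  red: (21 − 22.25)² / 22.25 = 0.0702
  pink: (44 − 44.5)² / 44.5 = 0.0056
  white: (24 − 22.25)² / 22.25 = 0.1376
χ² = 0.0702 + 0.0056 + 0.1376 = 0.2134 ≈ 0.213

0.213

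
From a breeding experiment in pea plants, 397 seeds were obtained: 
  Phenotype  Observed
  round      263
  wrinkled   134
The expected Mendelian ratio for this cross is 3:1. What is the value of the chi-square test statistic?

The 3:1 ratio has 4 parts, so with N = 397 the expected counts are:
  round: 397 × 3/4 = 297.75
  wrinkled: 397 × 1/4 = 99.25
χ² = Σ (O − E)² / E
  round: (263 − 297.75)² / 297.75 = 4.0556
  wrinkled: (134 − 99.25)² / 99.25 = 12.1669
χ² = 4.0556 + 12.1669 = 16.2225 ≈ 16.223

16.223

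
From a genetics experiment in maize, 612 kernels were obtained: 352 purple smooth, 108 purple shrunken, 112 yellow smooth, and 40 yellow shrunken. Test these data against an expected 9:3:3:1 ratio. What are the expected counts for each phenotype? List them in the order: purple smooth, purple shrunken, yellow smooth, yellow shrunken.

Total ratio parts = 16. Expected numbers out of 612:
  purple smooth: 612 × 9/16 = 344.25
  purple shrunken: 612 × 3/16 = 114.75
  yellow smooth: 612 × 3/16 = 114.75
  yellow shrunken: 612 × 1/16 = 38.25

344.25, 114.75, 114.75, 38.25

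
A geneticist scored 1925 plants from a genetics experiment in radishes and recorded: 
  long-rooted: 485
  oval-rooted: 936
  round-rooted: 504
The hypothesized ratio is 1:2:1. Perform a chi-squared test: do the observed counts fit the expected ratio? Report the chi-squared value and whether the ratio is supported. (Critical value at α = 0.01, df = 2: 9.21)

The 1:2:1 ratio has 4 parts, so with N = 1925 the expected counts are:
  long-rooted: 1925 × 1/4 = 481.25
  oval-rooted: 1925 × 2/4 = 962.5
  round-rooted: 1925 × 1/4 = 481.25
χ² = Σ (O − E)² / E
  long-rooted: (485 − 481.25)² / 481.25 = 0.0292
  oval-rooted: (936 − 962.5)² / 962.5 = 0.7296
  round-rooted: (504 − 481.25)² / 481.25 = 1.0755
χ² = 0.0292 + 0.7296 + 1.0755 = 1.8343 ≈ 1.834
Degrees of freedom = 3 − 1 = 2; critical value at α = 0.01 is 9.21.
Since 1.834 < 9.21, we fail to reject the null hypothesis — the data are consistent with the 1:2:1 ratio.

1.834; consistent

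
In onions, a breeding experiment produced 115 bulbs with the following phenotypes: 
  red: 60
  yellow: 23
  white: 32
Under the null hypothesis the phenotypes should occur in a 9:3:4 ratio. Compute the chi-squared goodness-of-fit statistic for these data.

The 9:3:4 ratio has 16 parts, so with N = 115 the expected counts are:
  red: 115 × 9/16 = 64.6875
  yellow: 115 × 3/16 = 21.5625
  white: 115 × 4/16 = 28.75
χ² = Σ (O − E)² / E
  red: (60 − 64.6875)² / 64.6875 = 0.3397
  yellow: (23 − 21.5625)² / 21.5625 = 0.0958
  white: (32 − 28.75)² / 28.75 = 0.3674
χ² = 0.3397 + 0.0958 + 0.3674 = 0.8029 ≈ 0.803

0.803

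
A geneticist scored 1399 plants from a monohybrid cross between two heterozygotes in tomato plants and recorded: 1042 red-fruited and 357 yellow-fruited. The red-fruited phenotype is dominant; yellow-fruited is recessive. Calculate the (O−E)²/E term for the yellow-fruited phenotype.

0.150

For a monohybrid cross between heterozygotes with complete dominance, the expected phenotypic ratio is 3:1.
Under the 3:1 hypothesis (Σ ratio = 4, N = 1399):
  red-fruited: 1399 × 3/4 = 1049.25
  yellow-fruited: 1399 × 1/4 = 349.75
Contribution of yellow-fruited: (357 − 349.75)² / 349.75 = 0.1503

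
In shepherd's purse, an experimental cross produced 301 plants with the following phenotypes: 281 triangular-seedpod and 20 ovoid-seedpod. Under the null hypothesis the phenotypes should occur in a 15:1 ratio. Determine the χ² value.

Expected counts for N = 301 under a 15:1 ratio (total parts = 16):
  triangular-seedpod: 301 × 15/16 = 282.1875
  ovoid-seedpod: 301 × 1/16 = 18.8125
χ² = Σ (O − E)² / E
  triangular-seedpod: (281 − 282.1875)² / 282.1875 = 0.0050
  ovoid-seedpod: (20 − 18.8125)² / 18.8125 = 0.0750
χ² = 0.0050 + 0.0750 = 0.080

0.080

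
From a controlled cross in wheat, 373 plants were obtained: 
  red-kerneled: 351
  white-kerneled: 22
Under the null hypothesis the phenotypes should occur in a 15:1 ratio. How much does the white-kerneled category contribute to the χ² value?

0.074

Total ratio parts = 16. Expected numbers out of 373:
  red-kerneled: 373 × 15/16 = 349.6875
  white-kerneled: 373 × 1/16 = 23.3125
Contribution of white-kerneled: (22 − 23.3125)² / 23.3125 = 0.0739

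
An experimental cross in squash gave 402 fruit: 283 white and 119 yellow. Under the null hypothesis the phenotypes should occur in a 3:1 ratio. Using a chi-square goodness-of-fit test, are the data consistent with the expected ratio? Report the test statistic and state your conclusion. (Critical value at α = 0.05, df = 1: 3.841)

4.541; not consistent

Total ratio parts = 4. Expected numbers out of 402:
  white: 402 × 3/4 = 301.5
  yellow: 402 × 1/4 = 100.5
χ² = Σ (O − E)² / E
  white: (283 − 301.5)² / 301.5 = 1.1352
  yellow: (119 − 100.5)² / 100.5 = 3.4055
χ² = 1.1352 + 3.4055 = 4.5407 ≈ 4.541
Degrees of freedom = 2 − 1 = 1; critical value at α = 0.05 is 3.841.
Since 4.541 > 3.841, we reject the null hypothesis — the data do not fit the 3:1 ratio.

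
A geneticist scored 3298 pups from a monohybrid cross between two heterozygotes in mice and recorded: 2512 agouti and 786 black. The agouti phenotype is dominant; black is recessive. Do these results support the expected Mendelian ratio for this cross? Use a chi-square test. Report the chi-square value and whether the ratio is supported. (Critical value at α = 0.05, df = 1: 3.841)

2.397; consistent

For a monohybrid cross between heterozygotes with complete dominance, the expected phenotypic ratio is 3:1.
The 3:1 ratio has 4 parts, so with N = 3298 the expected counts are:
  agouti: 3298 × 3/4 = 2473.5
  black: 3298 × 1/4 = 824.5
χ² = Σ (O − E)² / E
  agouti: (2512 − 2473.5)² / 2473.5 = 0.5993
  black: (786 − 824.5)² / 824.5 = 1.7978
χ² = 0.5993 + 1.7978 = 2.3971 ≈ 2.397
Degrees of freedom = 2 − 1 = 1; critical value at α = 0.05 is 3.841.
Since 2.397 < 3.841, we fail to reject the null hypothesis — the data are consistent with the 3:1 ratio.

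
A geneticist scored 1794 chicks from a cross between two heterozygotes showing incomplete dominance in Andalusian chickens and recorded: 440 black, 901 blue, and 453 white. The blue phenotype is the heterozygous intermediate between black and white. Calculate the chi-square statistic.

0.224

With incomplete dominance, a heterozygote × heterozygote cross gives a 1:2:1 phenotypic ratio.
Under the 1:2:1 hypothesis (Σ ratio = 4, N = 1794):
  black: 1794 × 1/4 = 448.5
  blue: 1794 × 2/4 = 897
  white: 1794 × 1/4 = 448.5
χ² = Σ (O − E)² / E
  black: (440 − 448.5)² / 448.5 = 0.1611
  blue: (901 − 897)² / 897 = 0.0178
  white: (453 − 448.5)² / 448.5 = 0.0452
χ² = 0.1611 + 0.0178 + 0.0452 = 0.2241 ≈ 0.224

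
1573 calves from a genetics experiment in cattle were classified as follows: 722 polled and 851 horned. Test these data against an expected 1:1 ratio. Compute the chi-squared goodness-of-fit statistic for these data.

Under the 1:1 hypothesis (Σ ratio = 2, N = 1573):
  polled: 1573 × 1/2 = 786.5
  horned: 1573 × 1/2 = 786.5
χ² = Σ (O − E)² / E
  polled: (722 − 786.5)² / 786.5 = 5.2896
  horned: (851 − 786.5)² / 786.5 = 5.2896
χ² = 5.2896 + 5.2896 = 10.5792 ≈ 10.579

10.579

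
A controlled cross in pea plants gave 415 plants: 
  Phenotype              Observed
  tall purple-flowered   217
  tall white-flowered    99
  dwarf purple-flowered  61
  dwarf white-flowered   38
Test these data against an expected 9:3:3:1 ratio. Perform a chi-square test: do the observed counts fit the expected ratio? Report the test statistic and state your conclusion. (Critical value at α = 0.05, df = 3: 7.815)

Expected counts for N = 415 under a 9:3:3:1 ratio (total parts = 16):
  tall purple-flowered: 415 × 9/16 = 233.4375
  tall white-flowered: 415 × 3/16 = 77.8125
  dwarf purple-flowered: 415 × 3/16 = 77.8125
  dwarf white-flowered: 415 × 1/16 = 25.9375
χ² = Σ (O − E)² / E
  tall purple-flowered: (217 − 233.4375)² / 233.4375 = 1.1574
  tall white-flowered: (99 − 77.8125)² / 77.8125 = 5.7691
  dwarf purple-flowered: (61 − 77.8125)² / 77.8125 = 3.6326
  dwarf white-flowered: (38 − 25.9375)² / 25.9375 = 5.6098
χ² = 1.1574 + 5.7691 + 3.6326 + 5.6098 = 16.1689 ≈ 16.169
Degrees of freedom = 4 − 1 = 3; critical value at α = 0.05 is 7.815.
Since 16.169 > 7.815, we reject the null hypothesis — the data do not fit the 9:3:3:1 ratio.

16.169; not consistent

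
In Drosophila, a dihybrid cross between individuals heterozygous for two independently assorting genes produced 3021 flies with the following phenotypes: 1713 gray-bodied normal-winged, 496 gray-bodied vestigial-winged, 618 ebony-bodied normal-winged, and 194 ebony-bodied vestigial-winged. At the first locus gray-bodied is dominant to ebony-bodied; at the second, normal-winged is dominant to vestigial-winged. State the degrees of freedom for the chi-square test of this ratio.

A dihybrid F₂ with independent assortment and complete dominance at both loci gives a 9:3:3:1 phenotypic ratio.
A goodness-of-fit test with 4 phenotype classes has df = 4 − 1 = 3.

3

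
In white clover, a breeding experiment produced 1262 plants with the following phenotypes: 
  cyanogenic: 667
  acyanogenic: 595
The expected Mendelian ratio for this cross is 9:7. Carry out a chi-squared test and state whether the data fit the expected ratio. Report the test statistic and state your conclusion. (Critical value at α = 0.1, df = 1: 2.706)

The 9:7 ratio has 16 parts, so with N = 1262 the expected counts are:
  cyanogenic: 1262 × 9/16 = 709.875
  acyanogenic: 1262 × 7/16 = 552.125
χ² = Σ (O − E)² / E
  cyanogenic: (667 − 709.875)² / 709.875 = 2.5896
  acyanogenic: (595 − 552.125)² / 552.125 = 3.3294
χ² = 2.5896 + 3.3294 = 5.919
Degrees of freedom = 2 − 1 = 1; critical value at α = 0.1 is 2.706.
Since 5.919 > 2.706, we reject the null hypothesis — the data do not fit the 9:7 ratio.

5.919; not consistent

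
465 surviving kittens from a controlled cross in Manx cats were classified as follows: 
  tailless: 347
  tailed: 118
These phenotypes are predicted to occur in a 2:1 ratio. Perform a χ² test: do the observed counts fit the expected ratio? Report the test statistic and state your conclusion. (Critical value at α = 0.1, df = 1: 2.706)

Total ratio parts = 3. Expected numbers out of 465:
  tailless: 465 × 2/3 = 310
  tailed: 465 × 1/3 = 155
χ² = Σ (O − E)² / E
  tailless: (347 − 310)² / 310 = 4.4161
  tailed: (118 − 155)² / 155 = 8.8323
χ² = 4.4161 + 8.8323 = 13.2484 ≈ 13.248
Degrees of freedom = 2 − 1 = 1; critical value at α = 0.1 is 2.706.
Since 13.248 > 2.706, we reject the null hypothesis — the data do not fit the 2:1 ratio.

13.248; not consistent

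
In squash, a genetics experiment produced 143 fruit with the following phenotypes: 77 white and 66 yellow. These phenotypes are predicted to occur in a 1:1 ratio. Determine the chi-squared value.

0.846

Expected counts for N = 143 under a 1:1 ratio (total parts = 2):
  white: 143 × 1/2 = 71.5
  yellow: 143 × 1/2 = 71.5
χ² = Σ (O − E)² / E
  white: (77 − 71.5)² / 71.5 = 0.4231
  yellow: (66 − 71.5)² / 71.5 = 0.4231
χ² = 0.4231 + 0.4231 = 0.8462 ≈ 0.846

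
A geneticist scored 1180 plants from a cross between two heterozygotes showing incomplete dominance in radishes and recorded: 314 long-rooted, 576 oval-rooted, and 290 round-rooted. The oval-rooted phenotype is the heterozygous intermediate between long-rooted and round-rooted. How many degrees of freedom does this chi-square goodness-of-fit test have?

2

With incomplete dominance, a heterozygote × heterozygote cross gives a 1:2:1 phenotypic ratio.
A goodness-of-fit test with 3 phenotype classes has df = 3 − 1 = 2.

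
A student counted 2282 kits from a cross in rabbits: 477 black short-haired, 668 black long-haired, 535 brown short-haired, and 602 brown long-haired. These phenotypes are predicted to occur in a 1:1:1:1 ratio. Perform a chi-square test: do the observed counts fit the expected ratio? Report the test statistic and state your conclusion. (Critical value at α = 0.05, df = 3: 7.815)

35.935; not consistent

Total ratio parts = 4. Expected numbers out of 2282:
  black short-haired: 2282 × 1/4 = 570.5
  black long-haired: 2282 × 1/4 = 570.5
  brown short-haired: 2282 × 1/4 = 570.5
  brown long-haired: 2282 × 1/4 = 570.5
χ² = Σ (O − E)² / E
  black short-haired: (477 − 570.5)² / 570.5 = 15.3238
  black long-haired: (668 − 570.5)² / 570.5 = 16.6630
  brown short-haired: (535 − 570.5)² / 570.5 = 2.2090
  brown long-haired: (602 − 570.5)² / 570.5 = 1.7393
χ² = 15.3238 + 16.6630 + 2.2090 + 1.7393 = 35.9351 ≈ 35.935
Degrees of freedom = 4 − 1 = 3; critical value at α = 0.05 is 7.815.
Since 35.935 > 7.815, we reject the null hypothesis — the data do not fit the 1:1:1:1 ratio.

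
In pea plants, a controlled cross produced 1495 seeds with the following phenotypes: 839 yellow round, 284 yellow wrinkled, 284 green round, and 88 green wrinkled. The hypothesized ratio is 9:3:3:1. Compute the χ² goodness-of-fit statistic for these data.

Expected counts for N = 1495 under a 9:3:3:1 ratio (total parts = 16):
  yellow round: 1495 × 9/16 = 840.9375
  yellow wrinkled: 1495 × 3/16 = 280.3125
  green round: 1495 × 3/16 = 280.3125
  green wrinkled: 1495 × 1/16 = 93.4375
χ² = Σ (O − E)² / E
  yellow round: (839 − 840.9375)² / 840.9375 = 0.0045
  yellow wrinkled: (284 − 280.3125)² / 280.3125 = 0.0485
  green round: (284 − 280.3125)² / 280.3125 = 0.0485
  green wrinkled: (88 − 93.4375)² / 93.4375 = 0.3164
χ² = 0.0045 + 0.0485 + 0.0485 + 0.3164 = 0.4179 ≈ 0.418

0.418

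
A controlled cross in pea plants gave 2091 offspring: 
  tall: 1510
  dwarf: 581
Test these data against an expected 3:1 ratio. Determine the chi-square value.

Under the 3:1 hypothesis (Σ ratio = 4, N = 2091):
  tall: 2091 × 3/4 = 1568.25
  dwarf: 2091 × 1/4 = 522.75
χ² = Σ (O − E)² / E
  tall: (1510 − 1568.25)² / 1568.25 = 2.1636
  dwarf: (581 − 522.75)² / 522.75 = 6.4908
χ² = 2.1636 + 6.4908 = 8.6544 ≈ 8.654

8.654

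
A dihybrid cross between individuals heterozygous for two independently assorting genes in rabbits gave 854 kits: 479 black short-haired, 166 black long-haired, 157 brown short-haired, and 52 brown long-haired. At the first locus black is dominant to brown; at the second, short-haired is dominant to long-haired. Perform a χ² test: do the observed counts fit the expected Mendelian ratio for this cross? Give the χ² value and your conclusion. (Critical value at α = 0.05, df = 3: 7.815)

0.316; consistent

A dihybrid F₂ with independent assortment and complete dominance at both loci gives a 9:3:3:1 phenotypic ratio.
Total ratio parts = 16. Expected numbers out of 854:
  black short-haired: 854 × 9/16 = 480.375
  black long-haired: 854 × 3/16 = 160.125
  brown short-haired: 854 × 3/16 = 160.125
  brown long-haired: 854 × 1/16 = 53.375
χ² = Σ (O − E)² / E
  black short-haired: (479 − 480.375)² / 480.375 = 0.0039
  black long-haired: (166 − 160.125)² / 160.125 = 0.2156
  brown short-haired: (157 − 160.125)² / 160.125 = 0.0610
  brown long-haired: (52 − 53.375)² / 53.375 = 0.0354
χ² = 0.0039 + 0.2156 + 0.0610 + 0.0354 = 0.3159 ≈ 0.316
Degrees of freedom = 4 − 1 = 3; critical value at α = 0.05 is 7.815.
Since 0.316 < 7.815, we fail to reject the null hypothesis — the data are consistent with the 9:3:3:1 ratio.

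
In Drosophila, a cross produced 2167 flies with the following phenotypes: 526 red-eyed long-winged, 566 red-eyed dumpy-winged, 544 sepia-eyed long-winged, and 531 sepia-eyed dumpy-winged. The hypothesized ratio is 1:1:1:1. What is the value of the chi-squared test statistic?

1.766

Under the 1:1:1:1 hypothesis (Σ ratio = 4, N = 2167):
  red-eyed long-winged: 2167 × 1/4 = 541.75
  red-eyed dumpy-winged: 2167 × 1/4 = 541.75
  sepia-eyed long-winged: 2167 × 1/4 = 541.75
  sepia-eyed dumpy-winged: 2167 × 1/4 = 541.75
χ² = Σ (O − E)² / E
  red-eyed long-winged: (526 − 541.75)² / 541.75 = 0.4579
  red-eyed dumpy-winged: (566 − 541.75)² / 541.75 = 1.0855
  sepia-eyed long-winged: (544 − 541.75)² / 541.75 = 0.0093
  sepia-eyed dumpy-winged: (531 − 541.75)² / 541.75 = 0.2133
χ² = 0.4579 + 1.0855 + 0.0093 + 0.2133 = 1.766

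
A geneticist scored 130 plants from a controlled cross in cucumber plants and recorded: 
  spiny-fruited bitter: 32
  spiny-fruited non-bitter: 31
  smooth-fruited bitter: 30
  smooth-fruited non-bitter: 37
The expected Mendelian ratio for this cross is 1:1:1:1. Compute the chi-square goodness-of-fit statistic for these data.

Total ratio parts = 4. Expected numbers out of 130:
  spiny-fruited bitter: 130 × 1/4 = 32.5
  spiny-fruited non-bitter: 130 × 1/4 = 32.5
  smooth-fruited bitter: 130 × 1/4 = 32.5
  smooth-fruited non-bitter: 130 × 1/4 = 32.5
χ² = Σ (O − E)² / E
  spiny-fruited bitter: (32 − 32.5)² / 32.5 = 0.0077
  spiny-fruited non-bitter: (31 − 32.5)² / 32.5 = 0.0692
  smooth-fruited bitter: (30 − 32.5)² / 32.5 = 0.1923
  smooth-fruited non-bitter: (37 − 32.5)² / 32.5 = 0.6231
χ² = 0.0077 + 0.0692 + 0.1923 + 0.6231 = 0.8923 ≈ 0.892

0.892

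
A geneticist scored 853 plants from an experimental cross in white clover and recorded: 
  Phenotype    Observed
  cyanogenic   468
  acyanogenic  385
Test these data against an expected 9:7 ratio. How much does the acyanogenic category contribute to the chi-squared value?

0.374

Under the 9:7 hypothesis (Σ ratio = 16, N = 853):
  cyanogenic: 853 × 9/16 = 479.8125
  acyanogenic: 853 × 7/16 = 373.1875
Contribution of acyanogenic: (385 − 373.1875)² / 373.1875 = 0.3739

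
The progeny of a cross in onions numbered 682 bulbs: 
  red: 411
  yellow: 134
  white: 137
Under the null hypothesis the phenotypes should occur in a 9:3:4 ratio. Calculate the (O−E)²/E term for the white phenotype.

Total ratio parts = 16. Expected numbers out of 682:
  red: 682 × 9/16 = 383.625
  yellow: 682 × 3/16 = 127.875
  white: 682 × 4/16 = 170.5
Contribution of white: (137 − 170.5)² / 170.5 = 6.5821

6.582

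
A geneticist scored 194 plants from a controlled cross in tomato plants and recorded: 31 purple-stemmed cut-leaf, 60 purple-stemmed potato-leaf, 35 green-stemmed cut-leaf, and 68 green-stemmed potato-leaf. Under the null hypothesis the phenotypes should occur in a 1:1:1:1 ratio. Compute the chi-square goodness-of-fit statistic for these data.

Expected counts for N = 194 under a 1:1:1:1 ratio (total parts = 4):
  purple-stemmed cut-leaf: 194 × 1/4 = 48.5
  purple-stemmed potato-leaf: 194 × 1/4 = 48.5
  green-stemmed cut-leaf: 194 × 1/4 = 48.5
  green-stemmed potato-leaf: 194 × 1/4 = 48.5
χ² = Σ (O − E)² / E
  purple-stemmed cut-leaf: (31 − 48.5)² / 48.5 = 6.3144
  purple-stemmed potato-leaf: (60 − 48.5)² / 48.5 = 2.7268
  green-stemmed cut-leaf: (35 − 48.5)² / 48.5 = 3.7577
  green-stemmed potato-leaf: (68 − 48.5)² / 48.5 = 7.8402
χ² = 6.3144 + 2.7268 + 3.7577 + 7.8402 = 20.6391 ≈ 20.639

20.639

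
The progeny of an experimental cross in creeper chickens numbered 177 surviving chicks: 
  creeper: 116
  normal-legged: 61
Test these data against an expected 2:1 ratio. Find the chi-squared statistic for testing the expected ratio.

0.102

Under the 2:1 hypothesis (Σ ratio = 3, N = 177):
  creeper: 177 × 2/3 = 118
  normal-legged: 177 × 1/3 = 59
χ² = Σ (O − E)² / E
  creeper: (116 − 118)² / 118 = 0.0339
  normal-legged: (61 − 59)² / 59 = 0.0678
χ² = 0.0339 + 0.0678 = 0.1017 ≈ 0.102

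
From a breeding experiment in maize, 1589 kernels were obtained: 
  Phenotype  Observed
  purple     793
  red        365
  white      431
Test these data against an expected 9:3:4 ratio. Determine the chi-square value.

29.333

Under the 9:3:4 hypothesis (Σ ratio = 16, N = 1589):
  purple: 1589 × 9/16 = 893.8125
  red: 1589 × 3/16 = 297.9375
  white: 1589 × 4/16 = 397.25
χ² = Σ (O − E)² / E
  purple: (793 − 893.8125)² / 893.8125 = 11.3706
  red: (365 − 297.9375)² / 297.9375 = 15.0950
  white: (431 − 397.25)² / 397.25 = 2.8674
χ² = 11.3706 + 15.0950 + 2.8674 = 29.333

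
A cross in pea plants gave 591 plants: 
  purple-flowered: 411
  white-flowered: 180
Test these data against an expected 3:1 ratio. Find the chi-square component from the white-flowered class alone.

The 3:1 ratio has 4 parts, so with N = 591 the expected counts are:
  purple-flowered: 591 × 3/4 = 443.25
  white-flowered: 591 × 1/4 = 147.75
Contribution of white-flowered: (180 − 147.75)² / 147.75 = 7.0393

7.039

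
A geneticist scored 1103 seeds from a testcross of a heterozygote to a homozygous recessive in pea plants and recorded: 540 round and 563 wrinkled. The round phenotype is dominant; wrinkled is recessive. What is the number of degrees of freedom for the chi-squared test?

1

A testcross of a heterozygote (Aa × aa) gives a 1:1 phenotypic ratio.
A goodness-of-fit test with 2 phenotype classes has df = 2 − 1 = 1.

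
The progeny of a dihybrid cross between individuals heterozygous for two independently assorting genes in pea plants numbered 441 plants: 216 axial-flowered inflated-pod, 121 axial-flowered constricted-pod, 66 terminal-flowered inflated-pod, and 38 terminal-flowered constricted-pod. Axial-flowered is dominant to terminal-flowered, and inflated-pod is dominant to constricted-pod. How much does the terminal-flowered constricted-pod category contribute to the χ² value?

A dihybrid F₂ with independent assortment and complete dominance at both loci gives a 9:3:3:1 phenotypic ratio.
The 9:3:3:1 ratio has 16 parts, so with N = 441 the expected counts are:
  axial-flowered inflated-pod: 441 × 9/16 = 248.0625
  axial-flowered constricted-pod: 441 × 3/16 = 82.6875
  terminal-flowered inflated-pod: 441 × 3/16 = 82.6875
  terminal-flowered constricted-pod: 441 × 1/16 = 27.5625
Contribution of terminal-flowered constricted-pod: (38 − 27.5625)² / 27.5625 = 3.9525

3.953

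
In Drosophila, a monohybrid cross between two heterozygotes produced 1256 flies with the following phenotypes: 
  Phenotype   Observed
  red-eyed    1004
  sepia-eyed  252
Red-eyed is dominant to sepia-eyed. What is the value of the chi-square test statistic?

For a monohybrid cross between heterozygotes with complete dominance, the expected phenotypic ratio is 3:1.
Expected counts for N = 1256 under a 3:1 ratio (total parts = 4):
  red-eyed: 1256 × 3/4 = 942
  sepia-eyed: 1256 × 1/4 = 314
χ² = Σ (O − E)² / E
  red-eyed: (1004 − 942)² / 942 = 4.0807
  sepia-eyed: (252 − 314)² / 314 = 12.2420
χ² = 4.0807 + 12.2420 = 16.3227 ≈ 16.323

16.323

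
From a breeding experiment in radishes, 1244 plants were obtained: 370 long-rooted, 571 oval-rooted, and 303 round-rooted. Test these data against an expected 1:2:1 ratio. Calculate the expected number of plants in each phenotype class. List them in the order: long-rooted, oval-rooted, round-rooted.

311, 622, 311

Under the 1:2:1 hypothesis (Σ ratio = 4, N = 1244):
  long-rooted: 1244 × 1/4 = 311
  oval-rooted: 1244 × 2/4 = 622
  round-rooted: 1244 × 1/4 = 311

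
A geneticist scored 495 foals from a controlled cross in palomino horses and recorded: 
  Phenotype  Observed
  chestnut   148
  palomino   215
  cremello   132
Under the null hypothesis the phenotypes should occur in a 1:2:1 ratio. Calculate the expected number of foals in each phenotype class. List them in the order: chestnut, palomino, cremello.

123.75, 247.5, 123.75

Under the 1:2:1 hypothesis (Σ ratio = 4, N = 495):
  chestnut: 495 × 1/4 = 123.75
  palomino: 495 × 2/4 = 247.5
  cremello: 495 × 1/4 = 123.75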